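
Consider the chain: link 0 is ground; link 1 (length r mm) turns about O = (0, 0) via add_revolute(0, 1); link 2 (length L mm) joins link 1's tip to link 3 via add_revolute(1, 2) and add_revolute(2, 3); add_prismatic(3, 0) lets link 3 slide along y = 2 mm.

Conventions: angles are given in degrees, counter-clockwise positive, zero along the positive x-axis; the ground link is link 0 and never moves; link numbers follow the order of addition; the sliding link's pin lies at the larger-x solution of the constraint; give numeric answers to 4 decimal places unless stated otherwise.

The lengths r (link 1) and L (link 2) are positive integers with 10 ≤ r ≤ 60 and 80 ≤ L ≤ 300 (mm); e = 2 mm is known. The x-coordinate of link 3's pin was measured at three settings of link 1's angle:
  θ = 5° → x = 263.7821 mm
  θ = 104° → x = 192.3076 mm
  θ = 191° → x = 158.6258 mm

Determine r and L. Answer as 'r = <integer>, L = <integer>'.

constraint per measurement: (x − r cos θ)² + (r sin θ − e)² = L²
subtracting the θ₁ and θ₂ equations cancels the r² and L² terms:
r = (x₁² − x₂²) / (2[(x₁cos θ₁ + e sin θ₁) − (x₂cos θ₂ + e sin θ₂)]) = 53.0000 → r = 53
L² = (x₁ − r cos θ₁)² + (r sin θ₁ − e)² = 44521.0163 → L = 211.0000 → L = 211
check at θ₃=191°: x = 158.6258 (printed 158.6258) ✓

r = 53, L = 211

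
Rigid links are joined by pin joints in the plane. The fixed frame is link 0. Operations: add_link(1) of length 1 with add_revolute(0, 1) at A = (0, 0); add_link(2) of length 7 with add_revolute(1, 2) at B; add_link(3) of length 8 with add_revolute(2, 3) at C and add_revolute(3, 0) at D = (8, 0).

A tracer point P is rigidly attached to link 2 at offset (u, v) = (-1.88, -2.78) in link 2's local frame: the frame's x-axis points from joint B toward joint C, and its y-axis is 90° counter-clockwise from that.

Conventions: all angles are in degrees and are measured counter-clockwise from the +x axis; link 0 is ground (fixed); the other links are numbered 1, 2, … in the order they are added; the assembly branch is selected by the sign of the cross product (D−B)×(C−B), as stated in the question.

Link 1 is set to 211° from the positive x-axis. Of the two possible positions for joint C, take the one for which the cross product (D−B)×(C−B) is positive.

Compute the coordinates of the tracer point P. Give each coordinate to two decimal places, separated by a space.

A=(0,0), D=(8.00,0)
B = A + 1.00·(cos211°, sin211°) = (-0.8572, -0.5150)
|BD| = 8.8721
circle(B,7.00) ∩ circle(D,8.00): a=3.5907, h=6.0089
  candidates: C₊=(2.3787,5.6922) cross=53.312; C₋=(3.0763,-6.3053) cross=-53.312
  branch + wants cross > 0 → take C=(2.3787,5.6922) (cross=53.312)
ex = (C−B)/|BC| = (0.4623,0.8867); ey = (-0.8867,0.4623)
P = B + -1.88·ex + -2.78·ey = (0.7389,-3.4672)

0.74 -3.47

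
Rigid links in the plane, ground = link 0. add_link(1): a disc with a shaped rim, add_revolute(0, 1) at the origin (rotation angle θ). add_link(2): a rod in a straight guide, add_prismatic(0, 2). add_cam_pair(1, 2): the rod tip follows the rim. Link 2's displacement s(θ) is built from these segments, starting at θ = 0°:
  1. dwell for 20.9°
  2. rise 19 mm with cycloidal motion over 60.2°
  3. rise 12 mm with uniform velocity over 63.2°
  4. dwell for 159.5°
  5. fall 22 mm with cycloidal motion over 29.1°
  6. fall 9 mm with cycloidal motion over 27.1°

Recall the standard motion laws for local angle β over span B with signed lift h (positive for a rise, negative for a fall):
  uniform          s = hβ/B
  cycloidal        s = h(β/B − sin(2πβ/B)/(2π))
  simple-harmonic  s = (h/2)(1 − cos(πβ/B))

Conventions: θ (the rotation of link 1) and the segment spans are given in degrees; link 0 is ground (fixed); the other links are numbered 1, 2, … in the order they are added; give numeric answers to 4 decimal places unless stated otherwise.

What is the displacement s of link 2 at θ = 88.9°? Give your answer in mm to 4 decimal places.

segment 1 (0° to 20.9°, dwell): s unchanged at 0.0000
segment 2 (20.9° to 81.1°, cycloidal, h = 19) is passed completely: s = 0.0000 + (19) = 19.0000
θ = 88.9° falls in segment 3 (81.1° to 144.3°, uniform, h = 12): β = 88.9 − 81.1 = 7.8°, B = 63.2°; Δs = 12·7.8/63.2 = 1.4810; s = 19.0000 + 1.4810 = 20.4810

20.4810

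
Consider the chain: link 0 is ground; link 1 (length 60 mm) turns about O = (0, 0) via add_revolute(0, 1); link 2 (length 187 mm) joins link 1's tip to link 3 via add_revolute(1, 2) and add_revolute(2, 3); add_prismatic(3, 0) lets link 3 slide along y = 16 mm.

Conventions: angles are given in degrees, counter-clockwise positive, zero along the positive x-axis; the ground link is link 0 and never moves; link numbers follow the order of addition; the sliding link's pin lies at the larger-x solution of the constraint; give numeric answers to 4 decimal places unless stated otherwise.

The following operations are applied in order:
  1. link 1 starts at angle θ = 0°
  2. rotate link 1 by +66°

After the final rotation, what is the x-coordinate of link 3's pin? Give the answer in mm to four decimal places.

geometry: r = 60 mm, L = 187 mm, e = 16 mm; θ starts at 0°
rotate link 1 by +66°: θ ← 0° +66° = 66°
crank pin P = (r cos θ, r sin θ) = (24.404199, 54.812727)
h = r sin θ − e = 54.812727 − 16 = 38.812727
x = r cos θ + √(L² − h²) = 24.404199 + 182.927779 = 207.331977

207.3320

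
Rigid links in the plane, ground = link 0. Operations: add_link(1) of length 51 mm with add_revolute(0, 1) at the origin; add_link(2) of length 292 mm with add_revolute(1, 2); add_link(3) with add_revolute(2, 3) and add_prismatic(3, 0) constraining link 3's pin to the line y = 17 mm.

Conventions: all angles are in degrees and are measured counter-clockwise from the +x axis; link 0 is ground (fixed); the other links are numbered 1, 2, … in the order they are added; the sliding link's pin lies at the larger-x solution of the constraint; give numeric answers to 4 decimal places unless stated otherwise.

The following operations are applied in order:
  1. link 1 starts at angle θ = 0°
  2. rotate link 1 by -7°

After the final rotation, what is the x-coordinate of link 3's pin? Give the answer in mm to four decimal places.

geometry: r = 51 mm, L = 292 mm, e = 17 mm; θ starts at 0°
rotate link 1 by -7°: θ ← 0° -7° = -7°
crank pin P = (r cos θ, r sin θ) = (50.619854, -6.215337)
h = r sin θ − e = -6.215337 − 17 = -23.215337
x = r cos θ + √(L² − h²) = 50.619854 + 291.075674 = 341.695528

341.6955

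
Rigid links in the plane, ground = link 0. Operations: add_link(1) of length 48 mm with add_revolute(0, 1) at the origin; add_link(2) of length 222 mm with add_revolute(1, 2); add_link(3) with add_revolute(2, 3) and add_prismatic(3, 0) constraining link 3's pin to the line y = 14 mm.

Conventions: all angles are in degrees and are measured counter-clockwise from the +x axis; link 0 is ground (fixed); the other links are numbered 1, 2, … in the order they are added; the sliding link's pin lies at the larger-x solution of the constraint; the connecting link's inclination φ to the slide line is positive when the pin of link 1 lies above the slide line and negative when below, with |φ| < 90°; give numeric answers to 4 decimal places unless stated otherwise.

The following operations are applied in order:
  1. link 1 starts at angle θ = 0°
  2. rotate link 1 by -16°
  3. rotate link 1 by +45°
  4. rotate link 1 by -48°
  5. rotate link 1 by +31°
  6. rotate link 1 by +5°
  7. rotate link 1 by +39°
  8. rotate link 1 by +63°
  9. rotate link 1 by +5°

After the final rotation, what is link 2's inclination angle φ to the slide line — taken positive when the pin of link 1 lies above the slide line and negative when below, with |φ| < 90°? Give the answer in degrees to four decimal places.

geometry: r = 48 mm, L = 222 mm, e = 14 mm; θ starts at 0°
rotate link 1 by -16°: θ ← 0° -16° = -16°
rotate link 1 by +45°: θ ← -16° +45° = 29°
rotate link 1 by -48°: θ ← 29° -48° = -19°
rotate link 1 by +31°: θ ← -19° +31° = 12°
rotate link 1 by +5°: θ ← 12° +5° = 17°
rotate link 1 by +39°: θ ← 17° +39° = 56°
rotate link 1 by +63°: θ ← 56° +63° = 119°
rotate link 1 by +5°: θ ← 119° +5° = 124°
h = r sin θ − e = 39.793803 − 14 = 25.793803
sin φ = h / L = 25.793803 / 222 = 0.11618830
φ = arcsin(0.11618830) = 6.672169°

6.6722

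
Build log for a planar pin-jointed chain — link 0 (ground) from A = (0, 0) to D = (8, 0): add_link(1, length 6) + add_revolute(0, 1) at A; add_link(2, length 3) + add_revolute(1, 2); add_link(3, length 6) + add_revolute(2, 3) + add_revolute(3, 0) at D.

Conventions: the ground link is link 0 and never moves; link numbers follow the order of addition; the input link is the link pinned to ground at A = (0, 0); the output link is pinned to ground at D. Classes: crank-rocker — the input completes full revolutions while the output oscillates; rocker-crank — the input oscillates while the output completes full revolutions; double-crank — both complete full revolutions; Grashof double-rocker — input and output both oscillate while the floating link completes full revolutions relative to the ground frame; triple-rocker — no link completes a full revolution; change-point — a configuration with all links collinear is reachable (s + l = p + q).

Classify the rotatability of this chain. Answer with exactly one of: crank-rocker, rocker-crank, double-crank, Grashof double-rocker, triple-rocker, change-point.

lengths: ground=8, input=6, coupler=3, output=6
sorted: s=3 (shortest), l=8 (longest), p+q=12
s + l = 11 vs p + q = 12
s + l < p + q (Grashof) with shortest = coupler link → Grashof double-rocker

Grashof double-rocker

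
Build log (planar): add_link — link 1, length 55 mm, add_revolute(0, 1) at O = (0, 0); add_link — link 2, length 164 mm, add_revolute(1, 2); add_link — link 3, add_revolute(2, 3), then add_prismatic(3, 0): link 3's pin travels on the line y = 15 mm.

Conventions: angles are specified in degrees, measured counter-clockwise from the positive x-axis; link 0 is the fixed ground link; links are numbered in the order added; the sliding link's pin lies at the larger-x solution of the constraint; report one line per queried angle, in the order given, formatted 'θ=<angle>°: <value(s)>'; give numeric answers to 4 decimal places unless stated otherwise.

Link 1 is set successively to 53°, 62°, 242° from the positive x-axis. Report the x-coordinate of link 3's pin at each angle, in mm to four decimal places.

geometry: r = 55 mm, L = 164 mm, e = 15 mm
θ=53°: crank pin P = (r cos θ, r sin θ) = (33.099826, 43.924953)
θ=53°: h = r sin θ − e = 43.924953 − 15 = 28.924953
θ=53°: x = r cos θ + √(L² − h²) = 33.099826 + 161.429078 = 194.528904
θ=62°: crank pin P = (r cos θ, r sin θ) = (25.820936, 48.562118)
θ=62°: h = r sin θ − e = 48.562118 − 15 = 33.562118
θ=62°: x = r cos θ + √(L² − h²) = 25.820936 + 160.529076 = 186.350012
θ=242°: crank pin P = (r cos θ, r sin θ) = (-25.820936, -48.562118)
θ=242°: h = r sin θ − e = -48.562118 − 15 = -63.562118
θ=242°: x = r cos θ + √(L² − h²) = -25.820936 + 151.181537 = 125.360601

θ=53°: 194.5289
θ=62°: 186.3500
θ=242°: 125.3606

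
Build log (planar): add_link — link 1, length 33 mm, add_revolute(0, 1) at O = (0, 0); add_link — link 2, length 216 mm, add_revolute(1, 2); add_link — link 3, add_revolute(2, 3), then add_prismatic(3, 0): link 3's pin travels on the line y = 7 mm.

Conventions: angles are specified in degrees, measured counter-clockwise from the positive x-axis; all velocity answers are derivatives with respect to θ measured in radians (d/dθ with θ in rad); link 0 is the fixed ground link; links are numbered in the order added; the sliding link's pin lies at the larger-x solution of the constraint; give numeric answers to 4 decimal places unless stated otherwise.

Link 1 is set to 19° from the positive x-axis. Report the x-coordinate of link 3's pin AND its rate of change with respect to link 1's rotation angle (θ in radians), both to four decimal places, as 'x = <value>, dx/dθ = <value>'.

geometry: r = 33 mm, L = 216 mm, e = 7 mm
crank pin P = (r cos θ, r sin θ) = (31.202113, 10.743749)
h = r sin θ − e = 10.743749 − 7 = 3.743749
x = r cos θ + √(L² − h²) = 31.202113 + 215.967554 = 247.169667
dx/dθ = −r sin θ − h·r cos θ/√(L² − h²) (θ in radians; h = 3.743749) = -11.284631

x = 247.1697, dx/dθ = -11.2846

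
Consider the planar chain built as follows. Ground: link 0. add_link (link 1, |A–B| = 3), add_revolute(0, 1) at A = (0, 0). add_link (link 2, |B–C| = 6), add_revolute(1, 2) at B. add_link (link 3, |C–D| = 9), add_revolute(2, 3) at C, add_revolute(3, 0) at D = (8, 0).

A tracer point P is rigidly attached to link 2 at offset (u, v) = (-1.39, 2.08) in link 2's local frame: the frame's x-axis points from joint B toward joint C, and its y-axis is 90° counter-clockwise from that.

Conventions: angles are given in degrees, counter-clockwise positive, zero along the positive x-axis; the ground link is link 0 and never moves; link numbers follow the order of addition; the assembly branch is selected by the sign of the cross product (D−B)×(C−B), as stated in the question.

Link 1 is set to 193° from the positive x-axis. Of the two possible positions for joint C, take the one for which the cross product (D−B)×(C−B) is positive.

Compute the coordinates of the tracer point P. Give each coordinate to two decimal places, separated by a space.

A=(0,0), D=(8.00,0)
B = A + 3.00·(cos193°, sin193°) = (-2.9231, -0.6749)
|BD| = 10.9439
circle(B,6.00) ∩ circle(D,9.00): a=3.4160, h=4.9326
  candidates: C₊=(0.1823,4.4590) cross=53.982; C₋=(0.7906,-5.3874) cross=-53.982
  branch + wants cross > 0 → take C=(0.1823,4.4590) (cross=53.982)
ex = (C−B)/|BC| = (0.5176,0.8556); ey = (-0.8556,0.5176)
P = B + -1.39·ex + 2.08·ey = (-5.4223,-0.7877)

-5.42 -0.79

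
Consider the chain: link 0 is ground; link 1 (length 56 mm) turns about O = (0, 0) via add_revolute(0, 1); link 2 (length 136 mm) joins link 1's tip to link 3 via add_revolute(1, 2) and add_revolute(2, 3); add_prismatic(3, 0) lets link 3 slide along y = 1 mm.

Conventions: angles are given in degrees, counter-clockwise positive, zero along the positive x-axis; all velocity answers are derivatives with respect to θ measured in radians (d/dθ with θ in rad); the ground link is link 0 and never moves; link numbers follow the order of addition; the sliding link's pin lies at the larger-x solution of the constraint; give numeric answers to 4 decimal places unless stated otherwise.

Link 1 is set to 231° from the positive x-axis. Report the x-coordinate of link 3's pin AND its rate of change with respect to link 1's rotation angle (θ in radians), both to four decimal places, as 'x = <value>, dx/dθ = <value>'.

geometry: r = 56 mm, L = 136 mm, e = 1 mm
crank pin P = (r cos θ, r sin θ) = (-35.241942, -43.520174)
h = r sin θ − e = -43.520174 − 1 = -44.520174
x = r cos θ + √(L² − h²) = -35.241942 + 128.506631 = 93.264689
dx/dθ = −r sin θ − h·r cos θ/√(L² − h²) (θ in radians; h = -44.520174) = 31.310863

x = 93.2647, dx/dθ = 31.3109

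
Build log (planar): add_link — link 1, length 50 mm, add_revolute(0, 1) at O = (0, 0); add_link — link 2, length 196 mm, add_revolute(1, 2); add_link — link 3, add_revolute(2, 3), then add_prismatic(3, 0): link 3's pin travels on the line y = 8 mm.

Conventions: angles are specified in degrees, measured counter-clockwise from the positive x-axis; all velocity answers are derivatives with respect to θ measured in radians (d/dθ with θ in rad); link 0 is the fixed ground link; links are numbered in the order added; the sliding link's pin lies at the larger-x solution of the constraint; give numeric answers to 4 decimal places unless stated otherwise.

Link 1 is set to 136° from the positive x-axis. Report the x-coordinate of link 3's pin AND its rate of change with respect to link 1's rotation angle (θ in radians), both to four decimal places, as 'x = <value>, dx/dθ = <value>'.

geometry: r = 50 mm, L = 196 mm, e = 8 mm
crank pin P = (r cos θ, r sin θ) = (-35.966990, 34.732919)
h = r sin θ − e = 34.732919 − 8 = 26.732919
x = r cos θ + √(L² − h²) = -35.966990 + 194.168358 = 158.201368
dx/dθ = −r sin θ − h·r cos θ/√(L² − h²) (θ in radians; h = 26.732919) = -29.781017

x = 158.2014, dx/dθ = -29.7810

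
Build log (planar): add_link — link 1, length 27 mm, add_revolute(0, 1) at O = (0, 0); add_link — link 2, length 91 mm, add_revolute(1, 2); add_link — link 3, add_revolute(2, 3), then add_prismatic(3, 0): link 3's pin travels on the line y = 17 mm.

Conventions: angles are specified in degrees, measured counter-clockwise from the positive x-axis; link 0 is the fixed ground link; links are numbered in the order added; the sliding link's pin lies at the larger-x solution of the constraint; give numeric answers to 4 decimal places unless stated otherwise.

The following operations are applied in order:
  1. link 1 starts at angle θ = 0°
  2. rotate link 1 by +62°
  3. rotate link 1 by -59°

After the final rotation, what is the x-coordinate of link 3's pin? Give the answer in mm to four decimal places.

geometry: r = 27 mm, L = 91 mm, e = 17 mm; θ starts at 0°
rotate link 1 by +62°: θ ← 0° +62° = 62°
rotate link 1 by -59°: θ ← 62° -59° = 3°
crank pin P = (r cos θ, r sin θ) = (26.962997, 1.413071)
h = r sin θ − e = 1.413071 − 17 = -15.586929
x = r cos θ + √(L² − h²) = 26.962997 + 89.655160 = 116.618157

116.6182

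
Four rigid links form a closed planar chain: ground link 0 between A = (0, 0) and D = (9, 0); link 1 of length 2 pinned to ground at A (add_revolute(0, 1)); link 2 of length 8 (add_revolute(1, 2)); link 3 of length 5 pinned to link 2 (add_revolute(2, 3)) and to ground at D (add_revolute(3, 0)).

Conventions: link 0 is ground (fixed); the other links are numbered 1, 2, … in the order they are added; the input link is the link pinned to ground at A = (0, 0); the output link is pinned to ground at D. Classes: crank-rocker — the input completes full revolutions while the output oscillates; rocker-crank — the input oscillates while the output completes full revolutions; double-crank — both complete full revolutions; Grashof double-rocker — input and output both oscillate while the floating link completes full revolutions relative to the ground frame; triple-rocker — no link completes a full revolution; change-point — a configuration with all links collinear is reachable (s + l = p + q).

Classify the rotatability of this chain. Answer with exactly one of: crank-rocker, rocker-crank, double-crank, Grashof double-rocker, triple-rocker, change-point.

lengths: ground=9, input=2, coupler=8, output=5
sorted: s=2 (shortest), l=9 (longest), p+q=13
s + l = 11 vs p + q = 13
s + l < p + q (Grashof) with shortest = input link → crank-rocker

crank-rocker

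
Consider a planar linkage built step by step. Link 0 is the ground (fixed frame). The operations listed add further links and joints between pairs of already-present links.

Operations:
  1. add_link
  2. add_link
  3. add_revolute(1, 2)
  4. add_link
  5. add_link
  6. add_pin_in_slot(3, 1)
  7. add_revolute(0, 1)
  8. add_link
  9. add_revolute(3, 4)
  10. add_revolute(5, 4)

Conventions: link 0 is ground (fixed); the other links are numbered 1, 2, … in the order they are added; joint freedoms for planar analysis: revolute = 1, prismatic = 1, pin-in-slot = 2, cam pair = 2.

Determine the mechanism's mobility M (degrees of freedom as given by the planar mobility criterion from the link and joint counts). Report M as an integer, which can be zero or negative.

link 0 = ground. State L|J1|J2 = 1|0|0
+link1  2|0|0
+link2  3|0|0
R(1,2) f=1→J1  3|1|0
+link3  4|1|0
+link4  5|1|0
PS(3,1) f=2→J2  5|1|1
R(0,1) f=1→J1  5|2|1
+link5  6|2|1
R(3,4) f=1→J1  6|3|1
R(5,4) f=1→J1  6|4|1
M = 3(6−1)−2·4−1 = 15−8−1 = 6

M = 6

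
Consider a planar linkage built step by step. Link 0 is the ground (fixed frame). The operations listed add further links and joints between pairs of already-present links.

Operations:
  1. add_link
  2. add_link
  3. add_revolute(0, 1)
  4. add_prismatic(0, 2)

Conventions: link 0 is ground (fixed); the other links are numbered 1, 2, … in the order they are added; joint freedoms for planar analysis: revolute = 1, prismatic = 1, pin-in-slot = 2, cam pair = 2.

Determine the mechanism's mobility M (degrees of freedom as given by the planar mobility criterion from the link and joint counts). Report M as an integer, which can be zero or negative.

(L,J1,J2)=(1,0,0); link0 fixed
link1: (2,0,0)
link2: (3,0,0)
R 0-1 [J1]: (3,1,0)
P 0-2 [J1]: (3,2,0)
Grübler: 3·2 − 2·2 − 0 = 2

M = 2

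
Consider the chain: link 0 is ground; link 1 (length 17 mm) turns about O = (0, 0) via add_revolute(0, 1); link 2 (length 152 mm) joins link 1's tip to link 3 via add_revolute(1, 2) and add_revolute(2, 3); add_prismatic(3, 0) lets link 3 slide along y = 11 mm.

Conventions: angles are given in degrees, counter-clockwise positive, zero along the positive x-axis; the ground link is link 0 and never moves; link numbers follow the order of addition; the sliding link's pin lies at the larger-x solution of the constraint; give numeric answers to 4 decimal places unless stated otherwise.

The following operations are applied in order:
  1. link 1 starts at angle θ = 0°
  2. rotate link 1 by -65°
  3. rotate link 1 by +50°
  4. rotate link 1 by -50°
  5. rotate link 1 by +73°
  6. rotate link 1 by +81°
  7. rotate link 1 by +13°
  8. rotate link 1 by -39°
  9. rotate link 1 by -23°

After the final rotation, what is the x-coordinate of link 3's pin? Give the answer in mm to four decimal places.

geometry: r = 17 mm, L = 152 mm, e = 11 mm; θ starts at 0°
rotate link 1 by -65°: θ ← 0° -65° = -65°
rotate link 1 by +50°: θ ← -65° +50° = -15°
rotate link 1 by -50°: θ ← -15° -50° = -65°
rotate link 1 by +73°: θ ← -65° +73° = 8°
rotate link 1 by +81°: θ ← 8° +81° = 89°
rotate link 1 by +13°: θ ← 89° +13° = 102°
rotate link 1 by -39°: θ ← 102° -39° = 63°
rotate link 1 by -23°: θ ← 63° -23° = 40°
crank pin P = (r cos θ, r sin θ) = (13.022756, 10.927389)
h = r sin θ − e = 10.927389 − 11 = -0.072611
x = r cos θ + √(L² − h²) = 13.022756 + 151.999983 = 165.022738

165.0227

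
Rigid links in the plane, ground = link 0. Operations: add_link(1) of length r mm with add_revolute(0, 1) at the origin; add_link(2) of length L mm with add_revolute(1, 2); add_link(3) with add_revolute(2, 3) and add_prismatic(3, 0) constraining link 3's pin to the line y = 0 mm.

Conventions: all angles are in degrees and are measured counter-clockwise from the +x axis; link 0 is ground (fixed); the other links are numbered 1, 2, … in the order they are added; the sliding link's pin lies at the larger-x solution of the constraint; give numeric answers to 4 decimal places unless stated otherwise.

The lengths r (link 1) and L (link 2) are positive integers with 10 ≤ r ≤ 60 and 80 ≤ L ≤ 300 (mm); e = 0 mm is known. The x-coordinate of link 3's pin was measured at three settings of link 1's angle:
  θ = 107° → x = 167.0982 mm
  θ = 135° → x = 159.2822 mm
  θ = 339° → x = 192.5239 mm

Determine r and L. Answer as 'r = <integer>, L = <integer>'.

constraint per measurement: (x − r cos θ)² + (r sin θ − e)² = L²
subtracting the θ₁ and θ₂ equations cancels the r² and L² terms:
r = (x₁² − x₂²) / (2[(x₁cos θ₁ + e sin θ₁) − (x₂cos θ₂ + e sin θ₂)]) = 20.0000 → r = 20
L² = (x₁ − r cos θ₁)² + (r sin θ₁ − e)² = 30275.9999 → L = 174.0000 → L = 174
check at θ₃=339°: x = 192.5239 (printed 192.5239) ✓

r = 20, L = 174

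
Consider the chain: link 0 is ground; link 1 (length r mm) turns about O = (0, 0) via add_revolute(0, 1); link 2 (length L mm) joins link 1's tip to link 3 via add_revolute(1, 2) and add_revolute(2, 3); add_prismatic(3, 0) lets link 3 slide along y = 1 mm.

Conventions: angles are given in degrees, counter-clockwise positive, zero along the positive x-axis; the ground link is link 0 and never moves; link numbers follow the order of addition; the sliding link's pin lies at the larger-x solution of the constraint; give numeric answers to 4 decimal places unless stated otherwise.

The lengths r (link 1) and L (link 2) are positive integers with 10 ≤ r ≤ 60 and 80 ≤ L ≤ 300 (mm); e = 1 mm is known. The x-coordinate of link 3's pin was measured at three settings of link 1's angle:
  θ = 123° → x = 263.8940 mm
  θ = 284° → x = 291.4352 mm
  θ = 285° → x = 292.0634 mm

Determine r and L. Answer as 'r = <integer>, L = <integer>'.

constraint per measurement: (x − r cos θ)² + (r sin θ − e)² = L²
subtracting the θ₁ and θ₂ equations cancels the r² and L² terms:
r = (x₁² − x₂²) / (2[(x₁cos θ₁ + e sin θ₁) − (x₂cos θ₂ + e sin θ₂)]) = 36.0000 → r = 36
L² = (x₁ − r cos θ₁)² + (r sin θ₁ − e)² = 81225.0010 → L = 285.0000 → L = 285
check at θ₃=285°: x = 292.0634 (printed 292.0634) ✓

r = 36, L = 285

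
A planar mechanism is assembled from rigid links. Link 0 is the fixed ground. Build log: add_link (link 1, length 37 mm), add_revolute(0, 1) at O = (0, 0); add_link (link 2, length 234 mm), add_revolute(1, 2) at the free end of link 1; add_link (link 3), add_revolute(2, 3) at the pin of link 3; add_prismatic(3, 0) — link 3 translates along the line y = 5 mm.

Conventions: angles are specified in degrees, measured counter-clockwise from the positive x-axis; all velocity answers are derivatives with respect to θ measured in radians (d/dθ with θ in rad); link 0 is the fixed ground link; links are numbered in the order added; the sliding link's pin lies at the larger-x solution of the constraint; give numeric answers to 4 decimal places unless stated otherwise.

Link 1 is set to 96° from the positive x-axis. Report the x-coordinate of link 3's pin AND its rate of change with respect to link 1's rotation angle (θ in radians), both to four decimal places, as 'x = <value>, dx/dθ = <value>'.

geometry: r = 37 mm, L = 234 mm, e = 5 mm
crank pin P = (r cos θ, r sin θ) = (-3.867553, 36.797310)
h = r sin θ − e = 36.797310 − 5 = 31.797310
x = r cos θ + √(L² − h²) = -3.867553 + 231.829530 = 227.961977
dx/dθ = −r sin θ − h·r cos θ/√(L² − h²) (θ in radians; h = 31.797310) = -36.266844

x = 227.9620, dx/dθ = -36.2668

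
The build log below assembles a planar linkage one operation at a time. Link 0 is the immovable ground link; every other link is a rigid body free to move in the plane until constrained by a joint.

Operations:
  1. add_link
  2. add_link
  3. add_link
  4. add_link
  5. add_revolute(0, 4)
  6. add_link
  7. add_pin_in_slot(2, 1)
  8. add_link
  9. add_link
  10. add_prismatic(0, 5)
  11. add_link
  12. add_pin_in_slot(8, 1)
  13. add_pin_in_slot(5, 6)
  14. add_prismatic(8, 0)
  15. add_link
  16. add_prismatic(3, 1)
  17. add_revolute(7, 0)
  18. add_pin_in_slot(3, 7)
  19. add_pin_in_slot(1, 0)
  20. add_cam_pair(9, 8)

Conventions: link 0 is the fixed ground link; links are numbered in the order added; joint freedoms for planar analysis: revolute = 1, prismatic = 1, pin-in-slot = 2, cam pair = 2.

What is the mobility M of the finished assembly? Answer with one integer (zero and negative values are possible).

ground; <1,0,0>
#1 <2,0,0>
#2 <3,0,0>
#3 <4,0,0>
#4 <5,0,0>
R:0↔4 J1 <5,1,0>
#5 <6,1,0>
PS:2↔1 J2 <6,1,1>
#6 <7,1,1>
#7 <8,1,1>
P:0↔5 J1 <8,2,1>
#8 <9,2,1>
PS:8↔1 J2 <9,2,2>
PS:5↔6 J2 <9,2,3>
P:8↔0 J1 <9,3,3>
#9 <10,3,3>
P:3↔1 J1 <10,4,3>
R:7↔0 J1 <10,5,3>
PS:3↔7 J2 <10,5,4>
PS:1↔0 J2 <10,5,5>
C:9↔8 J2 <10,5,6>
3×9 − 2×5 − 1×6 = 11

M = 11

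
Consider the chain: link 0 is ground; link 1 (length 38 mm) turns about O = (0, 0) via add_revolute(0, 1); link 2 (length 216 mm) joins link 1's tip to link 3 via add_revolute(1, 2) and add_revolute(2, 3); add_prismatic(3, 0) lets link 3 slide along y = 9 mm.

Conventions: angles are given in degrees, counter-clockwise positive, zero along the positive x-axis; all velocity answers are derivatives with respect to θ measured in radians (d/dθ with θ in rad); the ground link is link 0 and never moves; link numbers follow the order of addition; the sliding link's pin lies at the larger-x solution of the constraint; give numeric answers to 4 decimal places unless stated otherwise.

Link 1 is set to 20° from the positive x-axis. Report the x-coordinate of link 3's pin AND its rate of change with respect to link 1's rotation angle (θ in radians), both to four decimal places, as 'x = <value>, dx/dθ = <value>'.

geometry: r = 38 mm, L = 216 mm, e = 9 mm
crank pin P = (r cos θ, r sin θ) = (35.708320, 12.996765)
h = r sin θ − e = 12.996765 − 9 = 3.996765
x = r cos θ + √(L² − h²) = 35.708320 + 215.963020 = 251.671339
dx/dθ = −r sin θ − h·r cos θ/√(L² − h²) (θ in radians; h = 3.996765) = -13.657609

x = 251.6713, dx/dθ = -13.6576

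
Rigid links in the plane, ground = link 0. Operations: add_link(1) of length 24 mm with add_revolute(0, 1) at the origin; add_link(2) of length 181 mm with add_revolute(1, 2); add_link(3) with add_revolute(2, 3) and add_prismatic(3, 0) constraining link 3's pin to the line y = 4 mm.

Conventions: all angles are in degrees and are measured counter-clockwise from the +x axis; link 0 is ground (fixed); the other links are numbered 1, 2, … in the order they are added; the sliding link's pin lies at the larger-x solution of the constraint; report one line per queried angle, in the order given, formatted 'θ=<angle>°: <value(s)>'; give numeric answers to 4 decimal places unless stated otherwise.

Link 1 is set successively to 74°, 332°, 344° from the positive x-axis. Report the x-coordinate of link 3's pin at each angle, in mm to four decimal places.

geometry: r = 24 mm, L = 181 mm, e = 4 mm
θ=74°: crank pin P = (r cos θ, r sin θ) = (6.615297, 23.070281)
θ=74°: h = r sin θ − e = 23.070281 − 4 = 19.070281
θ=74°: x = r cos θ + √(L² − h²) = 6.615297 + 179.992568 = 186.607864
θ=332°: crank pin P = (r cos θ, r sin θ) = (21.190742, -11.267318)
θ=332°: h = r sin θ − e = -11.267318 − 4 = -15.267318
θ=332°: x = r cos θ + √(L² − h²) = 21.190742 + 180.354953 = 201.545695
θ=344°: crank pin P = (r cos θ, r sin θ) = (23.070281, -6.615297)
θ=344°: h = r sin θ − e = -6.615297 − 4 = -10.615297
θ=344°: x = r cos θ + √(L² − h²) = 23.070281 + 180.688449 = 203.758729

θ=74°: 186.6079
θ=332°: 201.5457
θ=344°: 203.7587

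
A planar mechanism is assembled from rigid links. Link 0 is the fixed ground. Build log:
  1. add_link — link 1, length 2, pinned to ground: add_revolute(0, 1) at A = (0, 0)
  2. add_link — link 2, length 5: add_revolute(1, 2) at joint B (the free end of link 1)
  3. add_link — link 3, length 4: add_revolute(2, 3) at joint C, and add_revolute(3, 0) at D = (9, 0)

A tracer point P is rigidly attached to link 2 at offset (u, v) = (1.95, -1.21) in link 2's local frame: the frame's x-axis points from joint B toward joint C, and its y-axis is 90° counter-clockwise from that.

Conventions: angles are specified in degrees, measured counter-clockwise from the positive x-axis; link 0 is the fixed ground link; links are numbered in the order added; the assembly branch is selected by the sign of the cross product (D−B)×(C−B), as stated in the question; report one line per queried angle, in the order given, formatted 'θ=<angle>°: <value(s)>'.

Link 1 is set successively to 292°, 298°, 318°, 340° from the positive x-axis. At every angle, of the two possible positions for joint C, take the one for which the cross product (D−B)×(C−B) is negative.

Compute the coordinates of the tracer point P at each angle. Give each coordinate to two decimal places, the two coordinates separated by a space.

A=(0,0), D=(9.00,0)
θ=292°: B = A + 2.00·(cos292°, sin292°) = (0.7492, -1.8544)
θ=292°: |BD| = 8.4566
θ=292°: circle(B,5.00) ∩ circle(D,4.00): a=4.7604, h=1.5291
θ=292°:   candidates: C₊=(5.0585,0.6814) cross=12.931; C₋=(5.7291,-2.3024) cross=-12.931
θ=292°:   branch - wants cross < 0 → take C=(5.7291,-2.3024) (cross=-12.931)
θ=292°: ex = (C−B)/|BC| = (0.9960,-0.0896); ey = (0.0896,0.9960)
θ=292°: P = B + 1.95·ex + -1.21·ey = (2.5829,-3.2342)
θ=298°: B = A + 2.00·(cos298°, sin298°) = (0.9389, -1.7659)
θ=298°: |BD| = 8.2522
θ=298°: circle(B,5.00) ∩ circle(D,4.00): a=4.6714, h=1.7827
θ=298°:   candidates: C₊=(5.1207,0.9751) cross=14.711; C₋=(5.8836,-2.5076) cross=-14.711
θ=298°:   branch - wants cross < 0 → take C=(5.8836,-2.5076) (cross=-14.711)
θ=298°: ex = (C−B)/|BC| = (0.9889,-0.1483); ey = (0.1483,0.9889)
θ=298°: P = B + 1.95·ex + -1.21·ey = (2.6879,-3.2518)
θ=318°: B = A + 2.00·(cos318°, sin318°) = (1.4863, -1.3383)
θ=318°: |BD| = 7.6320
θ=318°: circle(B,5.00) ∩ circle(D,4.00): a=4.4056, h=2.3645
θ=318°:   candidates: C₊=(5.4090,1.7621) cross=18.045; C₋=(6.2382,-2.8936) cross=-18.045
θ=318°:   branch - wants cross < 0 → take C=(6.2382,-2.8936) (cross=-18.045)
θ=318°: ex = (C−B)/|BC| = (0.9504,-0.3111); ey = (0.3111,0.9504)
θ=318°: P = B + 1.95·ex + -1.21·ey = (2.9632,-3.0948)
θ=340°: B = A + 2.00·(cos340°, sin340°) = (1.8794, -0.6840)
θ=340°: |BD| = 7.1534
θ=340°: circle(B,5.00) ∩ circle(D,4.00): a=4.2058, h=2.7040
θ=340°:   candidates: C₊=(5.8073,2.4097) cross=19.343; C₋=(6.3244,-2.9735) cross=-19.343
θ=340°:   branch - wants cross < 0 → take C=(6.3244,-2.9735) (cross=-19.343)
θ=340°: ex = (C−B)/|BC| = (0.8890,-0.4579); ey = (0.4579,0.8890)
θ=340°: P = B + 1.95·ex + -1.21·ey = (3.0589,-2.6526)

θ=292°: 2.58 -3.23
θ=298°: 2.69 -3.25
θ=318°: 2.96 -3.09
θ=340°: 3.06 -2.65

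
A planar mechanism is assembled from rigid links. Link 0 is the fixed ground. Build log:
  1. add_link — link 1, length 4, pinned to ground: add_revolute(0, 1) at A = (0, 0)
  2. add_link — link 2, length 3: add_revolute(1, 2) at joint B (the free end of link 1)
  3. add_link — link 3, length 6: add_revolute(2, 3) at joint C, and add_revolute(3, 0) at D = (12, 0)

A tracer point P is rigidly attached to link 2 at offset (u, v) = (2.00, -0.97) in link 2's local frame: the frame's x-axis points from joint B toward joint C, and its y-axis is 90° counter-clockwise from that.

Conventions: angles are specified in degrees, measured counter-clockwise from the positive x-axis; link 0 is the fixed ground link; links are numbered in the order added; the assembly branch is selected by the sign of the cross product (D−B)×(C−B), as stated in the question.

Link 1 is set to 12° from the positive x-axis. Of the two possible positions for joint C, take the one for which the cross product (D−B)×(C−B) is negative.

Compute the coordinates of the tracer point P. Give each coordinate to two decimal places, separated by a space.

A=(0,0), D=(12.00,0)
B = A + 4.00·(cos12°, sin12°) = (3.9126, 0.8316)
|BD| = 8.1301
circle(B,3.00) ∩ circle(D,6.00): a=2.4045, h=1.7940
  candidates: C₊=(6.4880,2.3702) cross=14.585; C₋=(6.1210,-1.1989) cross=-14.585
  branch - wants cross < 0 → take C=(6.1210,-1.1989) (cross=-14.585)
ex = (C−B)/|BC| = (0.7361,-0.6768); ey = (0.6768,0.7361)
P = B + 2.00·ex + -0.97·ey = (4.7283,-1.2361)

4.73 -1.24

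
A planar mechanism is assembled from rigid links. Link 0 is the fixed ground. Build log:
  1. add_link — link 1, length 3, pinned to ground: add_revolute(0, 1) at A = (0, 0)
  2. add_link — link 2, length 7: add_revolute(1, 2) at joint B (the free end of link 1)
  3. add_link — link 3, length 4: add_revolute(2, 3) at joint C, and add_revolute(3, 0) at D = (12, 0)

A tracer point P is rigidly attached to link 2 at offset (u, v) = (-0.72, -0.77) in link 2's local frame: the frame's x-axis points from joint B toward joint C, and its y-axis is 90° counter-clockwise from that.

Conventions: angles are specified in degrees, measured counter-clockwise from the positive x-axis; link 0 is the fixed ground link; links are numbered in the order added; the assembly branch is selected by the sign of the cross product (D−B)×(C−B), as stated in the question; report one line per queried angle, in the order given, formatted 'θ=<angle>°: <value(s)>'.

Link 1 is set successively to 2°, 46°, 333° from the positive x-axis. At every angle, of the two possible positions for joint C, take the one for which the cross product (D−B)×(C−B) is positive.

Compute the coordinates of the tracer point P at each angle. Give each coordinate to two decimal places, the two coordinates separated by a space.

A=(0,0), D=(12.00,0)
θ=2°: B = A + 3.00·(cos2°, sin2°) = (2.9982, 0.1047)
θ=2°: |BD| = 9.0024
θ=2°: circle(B,7.00) ∩ circle(D,4.00): a=6.3341, h=2.9799
θ=2°:   candidates: C₊=(9.3665,3.0107) cross=26.826; C₋=(9.2971,-2.9487) cross=-26.826
θ=2°:   branch + wants cross > 0 → take C=(9.3665,3.0107) (cross=26.826)
θ=2°: ex = (C−B)/|BC| = (0.9098,0.4151); ey = (-0.4151,0.9098)
θ=2°: P = B + -0.72·ex + -0.77·ey = (2.6628,-0.8947)
θ=46°: B = A + 3.00·(cos46°, sin46°) = (2.0840, 2.1580)
θ=46°: |BD| = 10.1481
θ=46°: circle(B,7.00) ∩ circle(D,4.00): a=6.7000, h=2.0274
θ=46°:   candidates: C₊=(9.0618,2.7143) cross=20.574; C₋=(8.1996,-1.2477) cross=-20.574
θ=46°:   branch + wants cross > 0 → take C=(9.0618,2.7143) (cross=20.574)
θ=46°: ex = (C−B)/|BC| = (0.9968,0.0795); ey = (-0.0795,0.9968)
θ=46°: P = B + -0.72·ex + -0.77·ey = (1.4274,1.3332)
θ=333°: B = A + 3.00·(cos333°, sin333°) = (2.6730, -1.3620)
θ=333°: |BD| = 9.4259
θ=333°: circle(B,7.00) ∩ circle(D,4.00): a=6.4634, h=2.6877
θ=333°:   candidates: C₊=(8.6803,2.2315) cross=25.334; C₋=(9.4570,-3.0876) cross=-25.334
θ=333°:   branch + wants cross > 0 → take C=(8.6803,2.2315) (cross=25.334)
θ=333°: ex = (C−B)/|BC| = (0.8582,0.5133); ey = (-0.5133,0.8582)
θ=333°: P = B + -0.72·ex + -0.77·ey = (2.4504,-2.3924)

θ=2°: 2.66 -0.89
θ=46°: 1.43 1.33
θ=333°: 2.45 -2.39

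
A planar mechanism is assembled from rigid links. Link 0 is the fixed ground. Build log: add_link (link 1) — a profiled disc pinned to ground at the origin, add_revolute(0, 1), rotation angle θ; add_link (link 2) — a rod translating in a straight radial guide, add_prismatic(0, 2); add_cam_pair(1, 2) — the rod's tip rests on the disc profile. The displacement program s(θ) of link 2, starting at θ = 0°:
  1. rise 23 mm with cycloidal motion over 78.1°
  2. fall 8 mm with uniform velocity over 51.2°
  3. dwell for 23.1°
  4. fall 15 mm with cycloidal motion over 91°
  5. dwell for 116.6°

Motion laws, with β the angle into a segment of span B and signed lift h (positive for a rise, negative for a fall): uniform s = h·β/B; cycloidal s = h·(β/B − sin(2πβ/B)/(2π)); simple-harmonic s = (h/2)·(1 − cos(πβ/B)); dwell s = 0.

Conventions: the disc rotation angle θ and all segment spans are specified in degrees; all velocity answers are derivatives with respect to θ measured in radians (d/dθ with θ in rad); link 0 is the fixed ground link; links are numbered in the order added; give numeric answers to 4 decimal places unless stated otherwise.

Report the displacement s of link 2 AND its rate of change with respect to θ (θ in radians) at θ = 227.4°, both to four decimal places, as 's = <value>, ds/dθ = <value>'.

seg 1 [0°–78.1°] cycloidal, h=23: full span → s += 23 → s = 23.0000
seg 2 [78.1°–129.3°] uniform, h=-8: full span → s += -8 → s = 15.0000
seg 3 [129.3°–152.4°] dwell: s stays 15.0000
seg 4 [152.4°–243.4°] cycloidal, h=-15: θ=227.4° here. β=75, B=91. -15·(0.8242 − sin(2π·0.8242)/(2π)) = -14.4953 → s = 0.5047
velocity in seg [152.4°–243.4°] (cycloidal), θ in radians: β = 75° = 1.3090 rad, B = 91° = 1.5882 rad; ds/dθ = (h/B)(1 − cos(2πβ/B)) = ((-15)/1.5882)(1 − cos(2π·0.8242)) = -5.200344 mm/rad

s = 0.5047, ds/dθ = -5.2003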